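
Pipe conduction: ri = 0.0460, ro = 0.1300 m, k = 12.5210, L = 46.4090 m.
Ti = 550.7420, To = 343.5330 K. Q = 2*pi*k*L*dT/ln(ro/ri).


dT = 207.2090 K
ln(ro/ri) = 1.0389
Q = 2*pi*12.5210*46.4090*207.2090 / 1.0389 = 728213.7361 W

728213.7361 W


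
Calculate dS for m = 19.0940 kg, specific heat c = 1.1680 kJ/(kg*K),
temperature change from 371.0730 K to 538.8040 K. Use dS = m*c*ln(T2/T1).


T2/T1 = 1.4520
ln(T2/T1) = 0.3730
dS = 19.0940 * 1.1680 * 0.3730 = 8.3175 kJ/K

8.3175 kJ/K


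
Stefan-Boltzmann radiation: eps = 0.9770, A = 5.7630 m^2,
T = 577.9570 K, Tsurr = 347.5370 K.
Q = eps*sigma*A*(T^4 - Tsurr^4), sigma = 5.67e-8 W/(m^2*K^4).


T^4 = 1.1158e+11
Tsurr^4 = 1.4588e+10
Q = 0.9770 * 5.67e-8 * 5.7630 * 9.6991e+10 = 30963.9249 W

30963.9249 W


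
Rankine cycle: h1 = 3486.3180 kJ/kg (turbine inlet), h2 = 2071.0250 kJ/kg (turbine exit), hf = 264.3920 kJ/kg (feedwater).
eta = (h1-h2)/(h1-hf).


W = 1415.2930 kJ/kg
Q_in = 3221.9260 kJ/kg
eta = 0.4393 = 43.9269%

eta = 43.9269%


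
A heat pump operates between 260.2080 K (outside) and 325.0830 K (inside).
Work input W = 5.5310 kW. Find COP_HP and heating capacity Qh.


COP = 325.0830 / 64.8750 = 5.0109
Qh = 5.0109 * 5.5310 = 27.7154 kW

COP = 5.0109, Qh = 27.7154 kW


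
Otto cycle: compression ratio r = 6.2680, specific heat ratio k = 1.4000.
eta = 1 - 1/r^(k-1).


r^(k-1) = 2.0838
eta = 1 - 1/2.0838 = 0.5201 = 52.0103%

52.0103%


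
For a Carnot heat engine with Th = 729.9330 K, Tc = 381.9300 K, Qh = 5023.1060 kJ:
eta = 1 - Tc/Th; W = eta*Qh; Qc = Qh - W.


eta = 1 - 381.9300/729.9330 = 0.4768
W = 0.4768 * 5023.1060 = 2394.8170 kJ
Qc = 5023.1060 - 2394.8170 = 2628.2890 kJ

eta = 47.6760%, W = 2394.8170 kJ, Qc = 2628.2890 kJ


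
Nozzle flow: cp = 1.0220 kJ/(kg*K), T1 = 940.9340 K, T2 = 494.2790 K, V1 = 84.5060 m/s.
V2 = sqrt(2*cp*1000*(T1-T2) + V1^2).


dT = 446.6550 K
2*cp*1000*dT = 912962.8200
V1^2 = 7141.2640
V2 = sqrt(920104.0840) = 959.2206 m/s

959.2206 m/s


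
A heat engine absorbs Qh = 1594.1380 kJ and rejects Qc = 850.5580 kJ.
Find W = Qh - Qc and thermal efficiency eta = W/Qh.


W = 1594.1380 - 850.5580 = 743.5800 kJ
eta = 743.5800 / 1594.1380 = 0.4664 = 46.6446%

W = 743.5800 kJ, eta = 46.6446%


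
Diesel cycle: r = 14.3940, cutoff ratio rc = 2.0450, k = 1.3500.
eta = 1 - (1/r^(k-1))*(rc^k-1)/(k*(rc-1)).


r^(k-1) = 2.5431
rc^k = 2.6269
eta = 0.5465 = 54.6544%

54.6544%


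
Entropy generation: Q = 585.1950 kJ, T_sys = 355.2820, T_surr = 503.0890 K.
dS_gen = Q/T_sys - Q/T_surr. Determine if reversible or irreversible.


dS_sys = 585.1950/355.2820 = 1.6471 kJ/K
dS_surr = -585.1950/503.0890 = -1.1632 kJ/K
dS_gen = 1.6471 - 1.1632 = 0.4839 kJ/K (irreversible)

dS_gen = 0.4839 kJ/K, irreversible


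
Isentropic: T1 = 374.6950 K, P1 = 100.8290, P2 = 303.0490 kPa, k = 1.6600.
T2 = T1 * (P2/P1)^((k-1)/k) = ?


(k-1)/k = 0.3976
(P2/P1)^exp = 1.5489
T2 = 374.6950 * 1.5489 = 580.3597 K

580.3597 K


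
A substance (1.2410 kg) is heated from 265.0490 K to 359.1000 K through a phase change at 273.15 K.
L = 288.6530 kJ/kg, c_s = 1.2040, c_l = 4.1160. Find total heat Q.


Q1 (sensible, solid) = 1.2410 * 1.2040 * 8.1010 = 12.1042 kJ
Q2 (latent) = 1.2410 * 288.6530 = 358.2184 kJ
Q3 (sensible, liquid) = 1.2410 * 4.1160 * 85.9500 = 439.0288 kJ
Q_total = 809.3514 kJ

809.3514 kJ


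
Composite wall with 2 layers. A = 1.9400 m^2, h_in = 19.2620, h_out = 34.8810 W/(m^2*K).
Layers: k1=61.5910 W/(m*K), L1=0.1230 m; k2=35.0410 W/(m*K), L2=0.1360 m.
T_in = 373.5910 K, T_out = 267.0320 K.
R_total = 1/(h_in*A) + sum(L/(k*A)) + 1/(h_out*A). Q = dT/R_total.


R_conv_in = 1/(19.2620*1.9400) = 0.0268
R_1 = 0.1230/(61.5910*1.9400) = 0.0010
R_2 = 0.1360/(35.0410*1.9400) = 0.0020
R_conv_out = 1/(34.8810*1.9400) = 0.0148
R_total = 0.0446 K/W
Q = 106.5590 / 0.0446 = 2390.9063 W

R_total = 0.0446 K/W, Q = 2390.9063 W


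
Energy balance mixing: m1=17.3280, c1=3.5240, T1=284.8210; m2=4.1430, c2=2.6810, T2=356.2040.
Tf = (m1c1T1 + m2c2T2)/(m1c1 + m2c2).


num = 21348.7673
den = 72.1713
Tf = 295.8071 K

295.8071 K


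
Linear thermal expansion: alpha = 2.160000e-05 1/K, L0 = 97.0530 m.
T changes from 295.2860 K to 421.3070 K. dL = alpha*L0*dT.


dT = 126.0210 K
dL = 2.160000e-05 * 97.0530 * 126.0210 = 0.264183 m
L_final = 97.317183 m

dL = 0.264183 m


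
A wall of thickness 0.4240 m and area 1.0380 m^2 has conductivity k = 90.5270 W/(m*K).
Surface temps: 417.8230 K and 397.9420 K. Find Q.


dT = 19.8810 K
Q = 90.5270 * 1.0380 * 19.8810 / 0.4240 = 4406.0341 W

4406.0341 W


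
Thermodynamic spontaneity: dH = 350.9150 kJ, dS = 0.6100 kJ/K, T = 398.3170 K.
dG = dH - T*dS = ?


T*dS = 398.3170 * 0.6100 = 242.9734 kJ
dG = 350.9150 - 242.9734 = 107.9416 kJ (non-spontaneous)

dG = 107.9416 kJ, non-spontaneous


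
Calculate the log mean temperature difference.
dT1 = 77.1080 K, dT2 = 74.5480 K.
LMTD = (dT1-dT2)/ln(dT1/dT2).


dT1/dT2 = 1.0343
ln(dT1/dT2) = 0.0338
LMTD = 2.5600 / 0.0338 = 75.8208 K

75.8208 K


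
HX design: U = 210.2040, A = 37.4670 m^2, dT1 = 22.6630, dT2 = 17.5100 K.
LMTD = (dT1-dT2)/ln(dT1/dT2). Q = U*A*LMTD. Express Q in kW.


LMTD = 19.9758 K
Q = 210.2040 * 37.4670 * 19.9758 = 157324.0645 W = 157.3241 kW

157.3241 kW


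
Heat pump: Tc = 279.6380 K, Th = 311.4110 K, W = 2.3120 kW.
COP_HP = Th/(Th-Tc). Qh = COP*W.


COP = 311.4110 / 31.7730 = 9.8011
Qh = 9.8011 * 2.3120 = 22.6602 kW

COP = 9.8011, Qh = 22.6602 kW


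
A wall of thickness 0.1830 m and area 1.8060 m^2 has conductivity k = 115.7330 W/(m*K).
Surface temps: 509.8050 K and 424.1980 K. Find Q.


dT = 85.6070 K
Q = 115.7330 * 1.8060 * 85.6070 / 0.1830 = 97776.1978 W

97776.1978 W


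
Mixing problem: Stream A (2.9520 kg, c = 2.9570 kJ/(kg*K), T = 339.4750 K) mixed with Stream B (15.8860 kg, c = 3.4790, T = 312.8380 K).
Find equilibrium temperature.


num = 20253.0400
den = 63.9965
Tf = 316.4713 K

316.4713 K


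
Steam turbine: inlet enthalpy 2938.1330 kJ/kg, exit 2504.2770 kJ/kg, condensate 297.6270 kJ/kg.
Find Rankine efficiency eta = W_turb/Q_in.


W = 433.8560 kJ/kg
Q_in = 2640.5060 kJ/kg
eta = 0.1643 = 16.4308%

eta = 16.4308%


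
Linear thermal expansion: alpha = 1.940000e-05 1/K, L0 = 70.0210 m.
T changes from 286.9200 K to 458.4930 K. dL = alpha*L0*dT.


dT = 171.5730 K
dL = 1.940000e-05 * 70.0210 * 171.5730 = 0.233066 m
L_final = 70.254066 m

dL = 0.233066 m


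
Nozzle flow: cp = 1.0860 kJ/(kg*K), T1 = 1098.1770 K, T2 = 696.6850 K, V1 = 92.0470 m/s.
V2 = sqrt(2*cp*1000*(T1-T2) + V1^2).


dT = 401.4920 K
2*cp*1000*dT = 872040.6240
V1^2 = 8472.6502
V2 = sqrt(880513.2742) = 938.3567 m/s

938.3567 m/s


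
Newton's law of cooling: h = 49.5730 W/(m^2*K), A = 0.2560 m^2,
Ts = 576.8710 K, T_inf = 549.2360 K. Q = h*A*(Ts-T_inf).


dT = 27.6350 K
Q = 49.5730 * 0.2560 * 27.6350 = 350.7072 W

350.7072 W


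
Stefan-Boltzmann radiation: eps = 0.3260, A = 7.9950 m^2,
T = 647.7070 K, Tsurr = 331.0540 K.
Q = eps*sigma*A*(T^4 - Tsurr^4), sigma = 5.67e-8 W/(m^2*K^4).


T^4 = 1.7600e+11
Tsurr^4 = 1.2011e+10
Q = 0.3260 * 5.67e-8 * 7.9950 * 1.6399e+11 = 24234.5231 W

24234.5231 W


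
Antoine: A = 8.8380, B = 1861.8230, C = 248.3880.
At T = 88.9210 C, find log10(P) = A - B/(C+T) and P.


C+T = 337.3090
B/(C+T) = 5.5196
log10(P) = 8.8380 - 5.5196 = 3.3184
P = 10^3.3184 = 2081.4391 mmHg

2081.4391 mmHg


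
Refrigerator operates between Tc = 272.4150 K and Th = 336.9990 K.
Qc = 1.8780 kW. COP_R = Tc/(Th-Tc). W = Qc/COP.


COP = 272.4150 / 64.5840 = 4.2180
W = 1.8780 / 4.2180 = 0.4452 kW

COP = 4.2180, W = 0.4452 kW


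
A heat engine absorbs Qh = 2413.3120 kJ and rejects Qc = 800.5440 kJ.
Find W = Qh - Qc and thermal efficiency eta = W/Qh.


W = 2413.3120 - 800.5440 = 1612.7680 kJ
eta = 1612.7680 / 2413.3120 = 0.6683 = 66.8280%

W = 1612.7680 kJ, eta = 66.8280%


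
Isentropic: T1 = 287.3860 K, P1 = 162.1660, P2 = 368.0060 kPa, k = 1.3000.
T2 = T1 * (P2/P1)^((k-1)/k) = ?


(k-1)/k = 0.2308
(P2/P1)^exp = 1.2082
T2 = 287.3860 * 1.2082 = 347.2124 K

347.2124 K


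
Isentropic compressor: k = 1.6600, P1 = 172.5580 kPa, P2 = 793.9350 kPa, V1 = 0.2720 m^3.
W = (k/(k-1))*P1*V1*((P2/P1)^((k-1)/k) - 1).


(k-1)/k = 0.3976
(P2/P1)^exp = 1.8346
W = 2.5152 * 172.5580 * 0.2720 * (1.8346 - 1) = 98.5257 kJ

98.5257 kJ


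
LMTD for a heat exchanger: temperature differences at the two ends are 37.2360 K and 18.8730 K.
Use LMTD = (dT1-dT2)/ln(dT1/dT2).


dT1/dT2 = 1.9730
ln(dT1/dT2) = 0.6795
LMTD = 18.3630 / 0.6795 = 27.0225 K

27.0225 K


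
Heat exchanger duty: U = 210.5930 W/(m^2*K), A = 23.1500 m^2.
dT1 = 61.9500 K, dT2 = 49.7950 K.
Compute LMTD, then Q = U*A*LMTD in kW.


LMTD = 55.6514 K
Q = 210.5930 * 23.1500 * 55.6514 = 271313.4631 W = 271.3135 kW

271.3135 kW


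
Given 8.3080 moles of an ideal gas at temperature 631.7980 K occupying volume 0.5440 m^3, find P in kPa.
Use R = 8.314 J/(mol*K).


P = nRT/V = 8.3080 * 8.314 * 631.7980 / 0.5440
= 43640.0013 / 0.5440 = 80220.5906 Pa = 80.2206 kPa

80.2206 kPa


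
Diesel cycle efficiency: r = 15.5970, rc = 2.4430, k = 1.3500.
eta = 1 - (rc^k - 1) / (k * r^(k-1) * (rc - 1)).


r^(k-1) = 2.6156
rc^k = 3.3396
eta = 0.5408 = 54.0823%

54.0823%


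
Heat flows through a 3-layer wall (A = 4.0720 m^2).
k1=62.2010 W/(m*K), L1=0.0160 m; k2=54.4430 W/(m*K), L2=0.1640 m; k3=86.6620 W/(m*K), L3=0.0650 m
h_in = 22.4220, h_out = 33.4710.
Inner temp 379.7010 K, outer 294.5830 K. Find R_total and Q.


R_conv_in = 1/(22.4220*4.0720) = 0.0110
R_1 = 0.0160/(62.2010*4.0720) = 6.3171e-05
R_2 = 0.1640/(54.4430*4.0720) = 0.0007
R_3 = 0.0650/(86.6620*4.0720) = 0.0002
R_conv_out = 1/(33.4710*4.0720) = 0.0073
R_total = 0.0193 K/W
Q = 85.1180 / 0.0193 = 4415.5596 W

R_total = 0.0193 K/W, Q = 4415.5596 W


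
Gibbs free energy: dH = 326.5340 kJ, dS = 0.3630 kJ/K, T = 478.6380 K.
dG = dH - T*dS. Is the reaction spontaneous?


T*dS = 478.6380 * 0.3630 = 173.7456 kJ
dG = 326.5340 - 173.7456 = 152.7884 kJ (non-spontaneous)

dG = 152.7884 kJ, non-spontaneous


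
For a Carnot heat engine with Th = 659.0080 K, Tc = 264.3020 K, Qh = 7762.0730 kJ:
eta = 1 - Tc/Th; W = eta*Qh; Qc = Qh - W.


eta = 1 - 264.3020/659.0080 = 0.5989
W = 0.5989 * 7762.0730 = 4649.0130 kJ
Qc = 7762.0730 - 4649.0130 = 3113.0600 kJ

eta = 59.8940%, W = 4649.0130 kJ, Qc = 3113.0600 kJ


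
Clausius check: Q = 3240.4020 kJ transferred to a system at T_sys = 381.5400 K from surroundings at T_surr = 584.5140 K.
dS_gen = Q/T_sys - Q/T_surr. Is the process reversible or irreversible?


dS_sys = 3240.4020/381.5400 = 8.4930 kJ/K
dS_surr = -3240.4020/584.5140 = -5.5438 kJ/K
dS_gen = 8.4930 - 5.5438 = 2.9492 kJ/K (irreversible)

dS_gen = 2.9492 kJ/K, irreversible


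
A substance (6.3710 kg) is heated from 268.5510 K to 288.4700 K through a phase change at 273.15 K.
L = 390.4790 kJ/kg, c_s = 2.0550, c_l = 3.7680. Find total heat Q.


Q1 (sensible, solid) = 6.3710 * 2.0550 * 4.5990 = 60.2120 kJ
Q2 (latent) = 6.3710 * 390.4790 = 2487.7417 kJ
Q3 (sensible, liquid) = 6.3710 * 3.7680 * 15.3200 = 367.7708 kJ
Q_total = 2915.7245 kJ

2915.7245 kJ


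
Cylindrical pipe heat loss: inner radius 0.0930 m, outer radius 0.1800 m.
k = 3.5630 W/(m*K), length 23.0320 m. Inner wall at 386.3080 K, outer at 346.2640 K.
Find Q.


dT = 40.0440 K
ln(ro/ri) = 0.6604
Q = 2*pi*3.5630*23.0320*40.0440 / 0.6604 = 31266.9684 W

31266.9684 W


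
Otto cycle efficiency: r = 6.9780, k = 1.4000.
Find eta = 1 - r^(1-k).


r^(k-1) = 2.1752
eta = 1 - 1/2.1752 = 0.5403 = 54.0265%

54.0265%


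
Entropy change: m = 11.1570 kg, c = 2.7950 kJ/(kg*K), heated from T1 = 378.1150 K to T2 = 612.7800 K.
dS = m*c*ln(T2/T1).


T2/T1 = 1.6206
ln(T2/T1) = 0.4828
dS = 11.1570 * 2.7950 * 0.4828 = 15.0558 kJ/K

15.0558 kJ/K


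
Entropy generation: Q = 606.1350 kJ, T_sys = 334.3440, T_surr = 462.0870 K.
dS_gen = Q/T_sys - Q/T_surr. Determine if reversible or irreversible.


dS_sys = 606.1350/334.3440 = 1.8129 kJ/K
dS_surr = -606.1350/462.0870 = -1.3117 kJ/K
dS_gen = 1.8129 - 1.3117 = 0.5012 kJ/K (irreversible)

dS_gen = 0.5012 kJ/K, irreversible


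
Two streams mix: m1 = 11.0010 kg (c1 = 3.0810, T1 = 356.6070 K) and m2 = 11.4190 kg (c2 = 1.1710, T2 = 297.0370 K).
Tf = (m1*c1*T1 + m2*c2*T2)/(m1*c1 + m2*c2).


num = 16058.7410
den = 47.2657
Tf = 339.7544 K

339.7544 K


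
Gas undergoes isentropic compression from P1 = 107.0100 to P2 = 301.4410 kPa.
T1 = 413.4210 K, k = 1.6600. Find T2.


(k-1)/k = 0.3976
(P2/P1)^exp = 1.5095
T2 = 413.4210 * 1.5095 = 624.0508 K

624.0508 K


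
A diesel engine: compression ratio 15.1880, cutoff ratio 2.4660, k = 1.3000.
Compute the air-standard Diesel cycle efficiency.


r^(k-1) = 2.2618
rc^k = 3.2329
eta = 0.4820 = 48.1988%

48.1988%


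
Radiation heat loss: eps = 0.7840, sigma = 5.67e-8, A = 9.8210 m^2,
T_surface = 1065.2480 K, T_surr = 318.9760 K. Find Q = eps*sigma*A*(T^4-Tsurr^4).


T^4 = 1.2877e+12
Tsurr^4 = 1.0352e+10
Q = 0.7840 * 5.67e-8 * 9.8210 * 1.2773e+12 = 557637.6916 W

557637.6916 W


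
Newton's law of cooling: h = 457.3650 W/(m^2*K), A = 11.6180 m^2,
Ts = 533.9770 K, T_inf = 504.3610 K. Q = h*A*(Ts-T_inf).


dT = 29.6160 K
Q = 457.3650 * 11.6180 * 29.6160 = 157369.5491 W

157369.5491 W


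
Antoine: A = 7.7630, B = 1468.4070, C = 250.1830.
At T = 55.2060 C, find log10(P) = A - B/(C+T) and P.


C+T = 305.3890
B/(C+T) = 4.8083
log10(P) = 7.7630 - 4.8083 = 2.9547
P = 10^2.9547 = 900.9141 mmHg

900.9141 mmHg


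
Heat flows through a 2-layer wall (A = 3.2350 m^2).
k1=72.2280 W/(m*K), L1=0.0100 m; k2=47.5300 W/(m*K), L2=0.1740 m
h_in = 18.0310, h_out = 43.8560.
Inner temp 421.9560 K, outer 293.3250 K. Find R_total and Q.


R_conv_in = 1/(18.0310*3.2350) = 0.0171
R_1 = 0.0100/(72.2280*3.2350) = 4.2798e-05
R_2 = 0.1740/(47.5300*3.2350) = 0.0011
R_conv_out = 1/(43.8560*3.2350) = 0.0070
R_total = 0.0254 K/W
Q = 128.6310 / 0.0254 = 5070.8631 W

R_total = 0.0254 K/W, Q = 5070.8631 W


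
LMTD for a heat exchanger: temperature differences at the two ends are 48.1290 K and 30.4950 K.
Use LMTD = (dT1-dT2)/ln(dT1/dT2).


dT1/dT2 = 1.5783
ln(dT1/dT2) = 0.4563
LMTD = 17.6340 / 0.4563 = 38.6438 K

38.6438 K


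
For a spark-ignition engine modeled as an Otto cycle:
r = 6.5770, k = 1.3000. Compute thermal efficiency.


r^(k-1) = 1.7596
eta = 1 - 1/1.7596 = 0.4317 = 43.1682%

43.1682%


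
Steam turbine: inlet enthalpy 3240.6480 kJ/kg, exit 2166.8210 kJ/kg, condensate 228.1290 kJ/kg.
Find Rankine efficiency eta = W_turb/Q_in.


W = 1073.8270 kJ/kg
Q_in = 3012.5190 kJ/kg
eta = 0.3565 = 35.6455%

eta = 35.6455%


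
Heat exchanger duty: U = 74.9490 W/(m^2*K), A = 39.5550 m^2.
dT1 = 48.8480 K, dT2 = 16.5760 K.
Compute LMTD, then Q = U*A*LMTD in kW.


LMTD = 29.8605 K
Q = 74.9490 * 39.5550 * 29.8605 = 88524.7739 W = 88.5248 kW

88.5248 kW


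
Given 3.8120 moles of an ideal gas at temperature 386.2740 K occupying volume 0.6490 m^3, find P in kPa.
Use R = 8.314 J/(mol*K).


P = nRT/V = 3.8120 * 8.314 * 386.2740 / 0.6490
= 12242.1695 / 0.6490 = 18863.1272 Pa = 18.8631 kPa

18.8631 kPa


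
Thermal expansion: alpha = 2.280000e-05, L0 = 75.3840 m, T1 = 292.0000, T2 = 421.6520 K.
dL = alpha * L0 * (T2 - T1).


dT = 129.6520 K
dL = 2.280000e-05 * 75.3840 * 129.6520 = 0.222840 m
L_final = 75.606840 m

dL = 0.222840 m


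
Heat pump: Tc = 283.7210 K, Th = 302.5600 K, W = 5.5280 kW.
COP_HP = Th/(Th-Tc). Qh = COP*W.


COP = 302.5600 / 18.8390 = 16.0603
Qh = 16.0603 * 5.5280 = 88.7813 kW

COP = 16.0603, Qh = 88.7813 kW


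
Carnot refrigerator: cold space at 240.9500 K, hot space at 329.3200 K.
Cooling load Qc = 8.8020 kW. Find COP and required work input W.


COP = 240.9500 / 88.3700 = 2.7266
W = 8.8020 / 2.7266 = 3.2282 kW

COP = 2.7266, W = 3.2282 kW


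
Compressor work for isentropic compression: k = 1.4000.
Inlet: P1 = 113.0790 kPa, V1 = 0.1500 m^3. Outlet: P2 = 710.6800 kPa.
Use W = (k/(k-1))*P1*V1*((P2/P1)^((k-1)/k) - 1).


(k-1)/k = 0.2857
(P2/P1)^exp = 1.6908
W = 3.5000 * 113.0790 * 0.1500 * (1.6908 - 1) = 41.0083 kJ

41.0083 kJ


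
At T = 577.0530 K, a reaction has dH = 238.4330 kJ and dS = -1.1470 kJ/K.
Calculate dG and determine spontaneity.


T*dS = 577.0530 * -1.1470 = -661.8798 kJ
dG = 238.4330 + 661.8798 = 900.3128 kJ (non-spontaneous)

dG = 900.3128 kJ, non-spontaneous


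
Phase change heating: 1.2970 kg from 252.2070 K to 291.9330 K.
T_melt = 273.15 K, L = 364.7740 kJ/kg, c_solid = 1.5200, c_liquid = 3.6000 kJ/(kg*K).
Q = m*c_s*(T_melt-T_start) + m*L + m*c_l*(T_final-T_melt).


Q1 (sensible, solid) = 1.2970 * 1.5200 * 20.9430 = 41.2879 kJ
Q2 (latent) = 1.2970 * 364.7740 = 473.1119 kJ
Q3 (sensible, liquid) = 1.2970 * 3.6000 * 18.7830 = 87.7016 kJ
Q_total = 602.1013 kJ

602.1013 kJ


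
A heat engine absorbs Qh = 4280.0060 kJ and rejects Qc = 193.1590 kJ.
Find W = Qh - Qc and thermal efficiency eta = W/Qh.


W = 4280.0060 - 193.1590 = 4086.8470 kJ
eta = 4086.8470 / 4280.0060 = 0.9549 = 95.4869%

W = 4086.8470 kJ, eta = 95.4869%


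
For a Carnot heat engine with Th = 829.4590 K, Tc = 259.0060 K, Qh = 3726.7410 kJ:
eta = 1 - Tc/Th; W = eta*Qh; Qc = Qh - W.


eta = 1 - 259.0060/829.4590 = 0.6877
W = 0.6877 * 3726.7410 = 2563.0328 kJ
Qc = 3726.7410 - 2563.0328 = 1163.7082 kJ

eta = 68.7741%, W = 2563.0328 kJ, Qc = 1163.7082 kJ


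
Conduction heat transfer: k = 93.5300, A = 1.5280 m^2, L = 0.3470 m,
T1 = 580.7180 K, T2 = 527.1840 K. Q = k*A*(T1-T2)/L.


dT = 53.5340 K
Q = 93.5300 * 1.5280 * 53.5340 / 0.3470 = 22048.2695 W

22048.2695 W


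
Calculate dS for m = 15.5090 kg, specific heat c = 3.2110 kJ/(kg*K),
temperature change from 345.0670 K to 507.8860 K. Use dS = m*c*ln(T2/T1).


T2/T1 = 1.4718
ln(T2/T1) = 0.3865
dS = 15.5090 * 3.2110 * 0.3865 = 19.2484 kJ/K

19.2484 kJ/K


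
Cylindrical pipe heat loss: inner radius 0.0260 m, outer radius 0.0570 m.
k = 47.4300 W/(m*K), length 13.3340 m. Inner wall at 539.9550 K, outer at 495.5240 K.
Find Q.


dT = 44.4310 K
ln(ro/ri) = 0.7850
Q = 2*pi*47.4300*13.3340*44.4310 / 0.7850 = 224923.5457 W

224923.5457 W


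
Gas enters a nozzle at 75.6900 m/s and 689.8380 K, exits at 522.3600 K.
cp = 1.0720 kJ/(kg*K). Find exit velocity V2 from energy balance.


dT = 167.4780 K
2*cp*1000*dT = 359072.8320
V1^2 = 5728.9761
V2 = sqrt(364801.8081) = 603.9883 m/s

603.9883 m/s


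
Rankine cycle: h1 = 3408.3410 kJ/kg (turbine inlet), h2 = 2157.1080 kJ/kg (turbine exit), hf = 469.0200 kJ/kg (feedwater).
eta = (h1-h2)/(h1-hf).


W = 1251.2330 kJ/kg
Q_in = 2939.3210 kJ/kg
eta = 0.4257 = 42.5688%

eta = 42.5688%


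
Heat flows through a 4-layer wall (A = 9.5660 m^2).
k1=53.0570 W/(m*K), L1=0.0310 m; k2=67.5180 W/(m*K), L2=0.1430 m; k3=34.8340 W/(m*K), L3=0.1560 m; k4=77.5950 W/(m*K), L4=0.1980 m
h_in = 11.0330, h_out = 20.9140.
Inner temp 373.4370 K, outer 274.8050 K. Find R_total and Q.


R_conv_in = 1/(11.0330*9.5660) = 0.0095
R_1 = 0.0310/(53.0570*9.5660) = 6.1079e-05
R_2 = 0.1430/(67.5180*9.5660) = 0.0002
R_3 = 0.1560/(34.8340*9.5660) = 0.0005
R_4 = 0.1980/(77.5950*9.5660) = 0.0003
R_conv_out = 1/(20.9140*9.5660) = 0.0050
R_total = 0.0155 K/W
Q = 98.6320 / 0.0155 = 6367.1610 W

R_total = 0.0155 K/W, Q = 6367.1610 W


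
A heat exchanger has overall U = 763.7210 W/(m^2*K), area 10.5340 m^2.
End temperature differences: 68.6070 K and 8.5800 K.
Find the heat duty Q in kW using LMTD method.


LMTD = 28.8736 K
Q = 763.7210 * 10.5340 * 28.8736 = 232288.8773 W = 232.2889 kW

232.2889 kW


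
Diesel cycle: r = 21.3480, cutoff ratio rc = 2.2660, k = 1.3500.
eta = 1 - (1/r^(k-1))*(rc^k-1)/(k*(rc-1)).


r^(k-1) = 2.9193
rc^k = 3.0172
eta = 0.5957 = 59.5702%

59.5702%


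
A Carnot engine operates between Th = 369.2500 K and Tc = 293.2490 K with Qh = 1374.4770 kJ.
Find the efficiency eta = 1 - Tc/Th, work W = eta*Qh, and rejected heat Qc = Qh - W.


eta = 1 - 293.2490/369.2500 = 0.2058
W = 0.2058 * 1374.4770 = 282.9022 kJ
Qc = 1374.4770 - 282.9022 = 1091.5748 kJ

eta = 20.5825%, W = 282.9022 kJ, Qc = 1091.5748 kJ


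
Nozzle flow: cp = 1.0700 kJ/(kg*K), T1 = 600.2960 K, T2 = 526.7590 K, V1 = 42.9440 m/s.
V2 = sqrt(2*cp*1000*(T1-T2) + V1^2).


dT = 73.5370 K
2*cp*1000*dT = 157369.1800
V1^2 = 1844.1871
V2 = sqrt(159213.3671) = 399.0155 m/s

399.0155 m/s


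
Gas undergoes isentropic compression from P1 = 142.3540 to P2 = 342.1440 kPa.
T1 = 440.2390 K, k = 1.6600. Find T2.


(k-1)/k = 0.3976
(P2/P1)^exp = 1.4172
T2 = 440.2390 * 1.4172 = 623.8879 K

623.8879 K


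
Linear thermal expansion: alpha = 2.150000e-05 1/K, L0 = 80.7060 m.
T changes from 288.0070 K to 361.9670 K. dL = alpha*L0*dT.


dT = 73.9600 K
dL = 2.150000e-05 * 80.7060 * 73.9600 = 0.128334 m
L_final = 80.834334 m

dL = 0.128334 m


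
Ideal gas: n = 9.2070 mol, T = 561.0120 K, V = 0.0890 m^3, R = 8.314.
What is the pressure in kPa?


P = nRT/V = 9.2070 * 8.314 * 561.0120 / 0.0890
= 42943.7844 / 0.0890 = 482514.4319 Pa = 482.5144 kPa

482.5144 kPa


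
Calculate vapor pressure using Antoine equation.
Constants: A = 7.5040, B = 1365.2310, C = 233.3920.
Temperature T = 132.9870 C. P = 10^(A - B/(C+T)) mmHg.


C+T = 366.3790
B/(C+T) = 3.7263
log10(P) = 7.5040 - 3.7263 = 3.7777
P = 10^3.7777 = 5994.0352 mmHg

5994.0352 mmHg


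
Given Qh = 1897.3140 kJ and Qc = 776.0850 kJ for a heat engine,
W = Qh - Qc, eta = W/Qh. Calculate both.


W = 1897.3140 - 776.0850 = 1121.2290 kJ
eta = 1121.2290 / 1897.3140 = 0.5910 = 59.0956%

W = 1121.2290 kJ, eta = 59.0956%


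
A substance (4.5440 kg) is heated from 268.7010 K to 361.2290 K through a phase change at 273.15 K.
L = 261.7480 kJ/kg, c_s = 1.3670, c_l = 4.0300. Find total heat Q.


Q1 (sensible, solid) = 4.5440 * 1.3670 * 4.4490 = 27.6356 kJ
Q2 (latent) = 4.5440 * 261.7480 = 1189.3829 kJ
Q3 (sensible, liquid) = 4.5440 * 4.0300 * 88.0790 = 1612.9308 kJ
Q_total = 2829.9494 kJ

2829.9494 kJ


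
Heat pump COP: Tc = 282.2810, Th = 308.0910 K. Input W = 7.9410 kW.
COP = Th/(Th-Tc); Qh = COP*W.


COP = 308.0910 / 25.8100 = 11.9369
Qh = 11.9369 * 7.9410 = 94.7908 kW

COP = 11.9369, Qh = 94.7908 kW


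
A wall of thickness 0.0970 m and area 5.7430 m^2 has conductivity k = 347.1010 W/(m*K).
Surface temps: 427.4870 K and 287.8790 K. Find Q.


dT = 139.6080 K
Q = 347.1010 * 5.7430 * 139.6080 / 0.0970 = 2869017.8640 W

2869017.8640 W


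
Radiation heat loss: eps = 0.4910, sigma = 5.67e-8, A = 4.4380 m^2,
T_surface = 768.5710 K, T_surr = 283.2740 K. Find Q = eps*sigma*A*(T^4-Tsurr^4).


T^4 = 3.4893e+11
Tsurr^4 = 6.4391e+09
Q = 0.4910 * 5.67e-8 * 4.4380 * 3.4249e+11 = 42315.4022 W

42315.4022 W


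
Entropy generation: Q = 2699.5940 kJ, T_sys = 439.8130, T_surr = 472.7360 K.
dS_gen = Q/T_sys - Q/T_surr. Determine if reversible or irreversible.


dS_sys = 2699.5940/439.8130 = 6.1380 kJ/K
dS_surr = -2699.5940/472.7360 = -5.7106 kJ/K
dS_gen = 6.1380 - 5.7106 = 0.4275 kJ/K (irreversible)

dS_gen = 0.4275 kJ/K, irreversible


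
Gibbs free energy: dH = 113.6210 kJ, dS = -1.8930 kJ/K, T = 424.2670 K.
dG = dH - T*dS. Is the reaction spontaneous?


T*dS = 424.2670 * -1.8930 = -803.1374 kJ
dG = 113.6210 + 803.1374 = 916.7584 kJ (non-spontaneous)

dG = 916.7584 kJ, non-spontaneous


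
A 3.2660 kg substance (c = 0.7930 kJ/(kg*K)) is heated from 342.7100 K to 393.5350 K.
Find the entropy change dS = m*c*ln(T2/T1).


T2/T1 = 1.1483
ln(T2/T1) = 0.1383
dS = 3.2660 * 0.7930 * 0.1383 = 0.3582 kJ/K

0.3582 kJ/K


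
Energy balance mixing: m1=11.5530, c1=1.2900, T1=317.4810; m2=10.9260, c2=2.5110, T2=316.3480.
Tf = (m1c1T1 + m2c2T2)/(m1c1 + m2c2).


num = 13410.6030
den = 42.3386
Tf = 316.7468 K

316.7468 K


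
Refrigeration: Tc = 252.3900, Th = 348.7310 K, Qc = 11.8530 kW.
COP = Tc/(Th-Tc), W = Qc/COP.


COP = 252.3900 / 96.3410 = 2.6198
W = 11.8530 / 2.6198 = 4.5245 kW

COP = 2.6198, W = 4.5245 kW


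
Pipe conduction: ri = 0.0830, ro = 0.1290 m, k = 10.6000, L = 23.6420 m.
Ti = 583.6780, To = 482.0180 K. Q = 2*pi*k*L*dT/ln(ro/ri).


dT = 101.6600 K
ln(ro/ri) = 0.4410
Q = 2*pi*10.6000*23.6420*101.6600 / 0.4410 = 363002.1840 W

363002.1840 W


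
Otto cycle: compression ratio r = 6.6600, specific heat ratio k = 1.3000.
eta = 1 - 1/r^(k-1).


r^(k-1) = 1.7662
eta = 1 - 1/1.7662 = 0.4338 = 43.3816%

43.3816%


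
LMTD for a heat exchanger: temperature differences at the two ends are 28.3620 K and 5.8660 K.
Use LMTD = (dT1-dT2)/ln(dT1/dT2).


dT1/dT2 = 4.8350
ln(dT1/dT2) = 1.5759
LMTD = 22.4960 / 1.5759 = 14.2752 K

14.2752 K


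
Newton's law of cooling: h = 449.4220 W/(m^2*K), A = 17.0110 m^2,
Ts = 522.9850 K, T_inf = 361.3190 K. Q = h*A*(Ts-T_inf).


dT = 161.6660 K
Q = 449.4220 * 17.0110 * 161.6660 = 1235955.5887 W

1235955.5887 W


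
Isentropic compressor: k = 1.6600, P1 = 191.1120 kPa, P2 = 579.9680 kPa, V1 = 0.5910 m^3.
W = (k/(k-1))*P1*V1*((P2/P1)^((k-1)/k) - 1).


(k-1)/k = 0.3976
(P2/P1)^exp = 1.5548
W = 2.5152 * 191.1120 * 0.5910 * (1.5548 - 1) = 157.6175 kJ

157.6175 kJ


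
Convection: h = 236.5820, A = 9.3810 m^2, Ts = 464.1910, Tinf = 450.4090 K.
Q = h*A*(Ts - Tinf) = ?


dT = 13.7820 K
Q = 236.5820 * 9.3810 * 13.7820 = 30587.4365 W

30587.4365 W


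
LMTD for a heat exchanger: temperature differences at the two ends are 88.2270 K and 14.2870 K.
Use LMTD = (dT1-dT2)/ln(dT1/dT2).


dT1/dT2 = 6.1753
ln(dT1/dT2) = 1.8206
LMTD = 73.9400 / 1.8206 = 40.6138 K

40.6138 K


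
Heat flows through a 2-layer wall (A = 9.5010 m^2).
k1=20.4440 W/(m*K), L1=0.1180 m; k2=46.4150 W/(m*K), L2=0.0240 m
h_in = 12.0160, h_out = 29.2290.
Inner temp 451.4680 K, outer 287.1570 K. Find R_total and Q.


R_conv_in = 1/(12.0160*9.5010) = 0.0088
R_1 = 0.1180/(20.4440*9.5010) = 0.0006
R_2 = 0.0240/(46.4150*9.5010) = 5.4423e-05
R_conv_out = 1/(29.2290*9.5010) = 0.0036
R_total = 0.0130 K/W
Q = 164.3110 / 0.0130 = 12617.7621 W

R_total = 0.0130 K/W, Q = 12617.7621 W


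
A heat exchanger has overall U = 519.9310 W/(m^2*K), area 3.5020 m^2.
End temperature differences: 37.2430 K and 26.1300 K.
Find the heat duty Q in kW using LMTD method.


LMTD = 31.3590 K
Q = 519.9310 * 3.5020 * 31.3590 = 57098.4150 W = 57.0984 kW

57.0984 kW


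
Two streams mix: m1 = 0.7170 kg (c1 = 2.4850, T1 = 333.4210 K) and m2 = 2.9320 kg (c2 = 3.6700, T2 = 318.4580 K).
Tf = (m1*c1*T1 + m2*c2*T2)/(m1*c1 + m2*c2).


num = 4020.8194
den = 12.5422
Tf = 320.5836 K

320.5836 K


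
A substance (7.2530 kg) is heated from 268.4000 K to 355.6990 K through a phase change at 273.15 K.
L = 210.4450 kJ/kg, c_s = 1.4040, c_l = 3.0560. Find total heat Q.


Q1 (sensible, solid) = 7.2530 * 1.4040 * 4.7500 = 48.3703 kJ
Q2 (latent) = 7.2530 * 210.4450 = 1526.3576 kJ
Q3 (sensible, liquid) = 7.2530 * 3.0560 * 82.5490 = 1829.7125 kJ
Q_total = 3404.4403 kJ

3404.4403 kJ


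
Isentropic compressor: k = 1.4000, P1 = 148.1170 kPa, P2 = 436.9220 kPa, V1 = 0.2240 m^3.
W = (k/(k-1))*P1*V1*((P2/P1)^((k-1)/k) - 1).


(k-1)/k = 0.2857
(P2/P1)^exp = 1.3622
W = 3.5000 * 148.1170 * 0.2240 * (1.3622 - 1) = 42.0554 kJ

42.0554 kJ


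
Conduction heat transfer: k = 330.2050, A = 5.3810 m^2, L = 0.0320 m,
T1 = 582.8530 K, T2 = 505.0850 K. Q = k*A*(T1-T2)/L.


dT = 77.7680 K
Q = 330.2050 * 5.3810 * 77.7680 / 0.0320 = 4318148.6534 W

4318148.6534 W


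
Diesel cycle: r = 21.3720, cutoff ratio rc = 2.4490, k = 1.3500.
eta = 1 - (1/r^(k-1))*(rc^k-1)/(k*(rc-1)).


r^(k-1) = 2.9204
rc^k = 3.3507
eta = 0.5885 = 58.8520%

58.8520%


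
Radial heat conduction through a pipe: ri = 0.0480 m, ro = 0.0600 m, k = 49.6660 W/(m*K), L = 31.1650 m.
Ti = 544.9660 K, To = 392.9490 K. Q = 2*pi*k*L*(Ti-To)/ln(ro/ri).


dT = 152.0170 K
ln(ro/ri) = 0.2231
Q = 2*pi*49.6660*31.1650*152.0170 / 0.2231 = 6625428.9473 W

6625428.9473 W


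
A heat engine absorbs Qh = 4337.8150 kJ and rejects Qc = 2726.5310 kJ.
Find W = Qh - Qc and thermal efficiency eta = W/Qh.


W = 4337.8150 - 2726.5310 = 1611.2840 kJ
eta = 1611.2840 / 4337.8150 = 0.3715 = 37.1451%

W = 1611.2840 kJ, eta = 37.1451%


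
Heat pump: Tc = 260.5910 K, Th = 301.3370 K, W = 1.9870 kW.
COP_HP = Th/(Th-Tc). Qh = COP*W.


COP = 301.3370 / 40.7460 = 7.3955
Qh = 7.3955 * 1.9870 = 14.6949 kW

COP = 7.3955, Qh = 14.6949 kW


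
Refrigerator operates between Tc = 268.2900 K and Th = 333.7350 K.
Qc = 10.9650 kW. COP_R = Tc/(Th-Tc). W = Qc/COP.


COP = 268.2900 / 65.4450 = 4.0995
W = 10.9650 / 4.0995 = 2.6747 kW

COP = 4.0995, W = 2.6747 kW


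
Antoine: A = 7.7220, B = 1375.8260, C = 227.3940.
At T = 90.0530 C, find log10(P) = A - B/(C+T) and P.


C+T = 317.4470
B/(C+T) = 4.3340
log10(P) = 7.7220 - 4.3340 = 3.3880
P = 10^3.3880 = 2443.2409 mmHg

2443.2409 mmHg


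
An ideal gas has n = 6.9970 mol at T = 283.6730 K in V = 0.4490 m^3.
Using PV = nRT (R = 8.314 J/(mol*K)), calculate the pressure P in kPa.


P = nRT/V = 6.9970 * 8.314 * 283.6730 / 0.4490
= 16502.1259 / 0.4490 = 36753.0643 Pa = 36.7531 kPa

36.7531 kPa


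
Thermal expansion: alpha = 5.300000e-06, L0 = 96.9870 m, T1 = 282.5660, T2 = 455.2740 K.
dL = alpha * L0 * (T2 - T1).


dT = 172.7080 K
dL = 5.300000e-06 * 96.9870 * 172.7080 = 0.088777 m
L_final = 97.075777 m

dL = 0.088777 m


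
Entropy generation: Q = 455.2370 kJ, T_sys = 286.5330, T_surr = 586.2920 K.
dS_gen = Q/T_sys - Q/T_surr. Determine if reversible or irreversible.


dS_sys = 455.2370/286.5330 = 1.5888 kJ/K
dS_surr = -455.2370/586.2920 = -0.7765 kJ/K
dS_gen = 1.5888 - 0.7765 = 0.8123 kJ/K (irreversible)

dS_gen = 0.8123 kJ/K, irreversible


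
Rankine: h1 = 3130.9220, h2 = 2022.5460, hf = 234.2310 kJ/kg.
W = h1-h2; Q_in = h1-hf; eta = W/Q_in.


W = 1108.3760 kJ/kg
Q_in = 2896.6910 kJ/kg
eta = 0.3826 = 38.2635%

eta = 38.2635%


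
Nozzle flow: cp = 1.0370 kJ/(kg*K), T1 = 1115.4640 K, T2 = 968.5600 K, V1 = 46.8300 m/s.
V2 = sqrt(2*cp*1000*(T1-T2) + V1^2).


dT = 146.9040 K
2*cp*1000*dT = 304678.8960
V1^2 = 2193.0489
V2 = sqrt(306871.9449) = 553.9602 m/s

553.9602 m/s


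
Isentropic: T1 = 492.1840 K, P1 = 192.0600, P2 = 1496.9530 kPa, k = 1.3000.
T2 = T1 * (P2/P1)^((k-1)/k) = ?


(k-1)/k = 0.2308
(P2/P1)^exp = 1.6062
T2 = 492.1840 * 1.6062 = 790.5345 K

790.5345 K


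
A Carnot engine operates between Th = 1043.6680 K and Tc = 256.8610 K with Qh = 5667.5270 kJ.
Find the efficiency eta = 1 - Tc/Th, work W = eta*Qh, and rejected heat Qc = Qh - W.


eta = 1 - 256.8610/1043.6680 = 0.7539
W = 0.7539 * 5667.5270 = 4272.6709 kJ
Qc = 5667.5270 - 4272.6709 = 1394.8561 kJ

eta = 75.3886%, W = 4272.6709 kJ, Qc = 1394.8561 kJ


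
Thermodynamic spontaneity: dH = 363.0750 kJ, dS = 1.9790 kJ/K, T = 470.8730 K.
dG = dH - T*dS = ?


T*dS = 470.8730 * 1.9790 = 931.8577 kJ
dG = 363.0750 - 931.8577 = -568.7827 kJ (spontaneous)

dG = -568.7827 kJ, spontaneous


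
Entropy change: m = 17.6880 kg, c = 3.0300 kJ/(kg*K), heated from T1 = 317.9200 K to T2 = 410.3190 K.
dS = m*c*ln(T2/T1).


T2/T1 = 1.2906
ln(T2/T1) = 0.2551
dS = 17.6880 * 3.0300 * 0.2551 = 13.6739 kJ/K

13.6739 kJ/K


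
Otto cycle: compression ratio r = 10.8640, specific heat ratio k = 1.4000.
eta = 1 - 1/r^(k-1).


r^(k-1) = 2.5965
eta = 1 - 1/2.5965 = 0.6149 = 61.4873%

61.4873%


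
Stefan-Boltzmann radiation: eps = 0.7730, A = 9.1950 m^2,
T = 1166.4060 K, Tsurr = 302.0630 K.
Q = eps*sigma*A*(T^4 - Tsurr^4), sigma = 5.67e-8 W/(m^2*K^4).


T^4 = 1.8510e+12
Tsurr^4 = 8.3251e+09
Q = 0.7730 * 5.67e-8 * 9.1950 * 1.8426e+12 = 742601.0024 W

742601.0024 W


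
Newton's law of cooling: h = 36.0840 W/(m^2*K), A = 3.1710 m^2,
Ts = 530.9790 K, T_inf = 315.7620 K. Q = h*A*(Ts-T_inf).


dT = 215.2170 K
Q = 36.0840 * 3.1710 * 215.2170 = 24625.6379 W

24625.6379 W


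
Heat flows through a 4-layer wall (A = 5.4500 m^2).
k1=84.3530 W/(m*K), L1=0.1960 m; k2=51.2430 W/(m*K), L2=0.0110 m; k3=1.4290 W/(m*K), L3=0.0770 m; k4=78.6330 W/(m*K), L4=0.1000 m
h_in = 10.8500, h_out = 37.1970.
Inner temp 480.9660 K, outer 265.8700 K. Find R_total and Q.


R_conv_in = 1/(10.8500*5.4500) = 0.0169
R_1 = 0.1960/(84.3530*5.4500) = 0.0004
R_2 = 0.0110/(51.2430*5.4500) = 3.9388e-05
R_3 = 0.0770/(1.4290*5.4500) = 0.0099
R_4 = 0.1000/(78.6330*5.4500) = 0.0002
R_conv_out = 1/(37.1970*5.4500) = 0.0049
R_total = 0.0324 K/W
Q = 215.0960 / 0.0324 = 6632.6209 W

R_total = 0.0324 K/W, Q = 6632.6209 W


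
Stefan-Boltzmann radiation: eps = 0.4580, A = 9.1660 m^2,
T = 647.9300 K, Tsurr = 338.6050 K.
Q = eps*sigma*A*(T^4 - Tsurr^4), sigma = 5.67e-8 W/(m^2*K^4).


T^4 = 1.7624e+11
Tsurr^4 = 1.3145e+10
Q = 0.4580 * 5.67e-8 * 9.1660 * 1.6310e+11 = 38821.8748 W

38821.8748 W


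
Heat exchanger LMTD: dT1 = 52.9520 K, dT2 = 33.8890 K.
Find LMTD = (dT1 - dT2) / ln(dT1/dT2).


dT1/dT2 = 1.5625
ln(dT1/dT2) = 0.4463
LMTD = 19.0630 / 0.4463 = 42.7139 K

42.7139 K


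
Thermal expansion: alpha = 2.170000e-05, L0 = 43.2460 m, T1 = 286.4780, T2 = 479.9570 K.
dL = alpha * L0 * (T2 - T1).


dT = 193.4790 K
dL = 2.170000e-05 * 43.2460 * 193.4790 = 0.181568 m
L_final = 43.427568 m

dL = 0.181568 m


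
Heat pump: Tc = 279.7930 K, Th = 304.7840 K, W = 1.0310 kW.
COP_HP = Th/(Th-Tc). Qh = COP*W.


COP = 304.7840 / 24.9910 = 12.1958
Qh = 12.1958 * 1.0310 = 12.5738 kW

COP = 12.1958, Qh = 12.5738 kW


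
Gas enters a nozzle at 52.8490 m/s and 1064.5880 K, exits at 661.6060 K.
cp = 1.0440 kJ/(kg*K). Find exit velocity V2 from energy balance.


dT = 402.9820 K
2*cp*1000*dT = 841426.4160
V1^2 = 2793.0168
V2 = sqrt(844219.4328) = 918.8141 m/s

918.8141 m/s


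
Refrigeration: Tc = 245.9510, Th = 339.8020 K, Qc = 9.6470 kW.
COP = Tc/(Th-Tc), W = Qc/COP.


COP = 245.9510 / 93.8510 = 2.6207
W = 9.6470 / 2.6207 = 3.6811 kW

COP = 2.6207, W = 3.6811 kW


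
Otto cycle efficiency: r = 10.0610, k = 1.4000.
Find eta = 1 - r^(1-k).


r^(k-1) = 2.5180
eta = 1 - 1/2.5180 = 0.6029 = 60.2860%

60.2860%


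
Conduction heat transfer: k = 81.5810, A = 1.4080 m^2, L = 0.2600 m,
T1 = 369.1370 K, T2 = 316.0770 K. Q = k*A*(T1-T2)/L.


dT = 53.0600 K
Q = 81.5810 * 1.4080 * 53.0600 / 0.2600 = 23441.5096 W

23441.5096 W


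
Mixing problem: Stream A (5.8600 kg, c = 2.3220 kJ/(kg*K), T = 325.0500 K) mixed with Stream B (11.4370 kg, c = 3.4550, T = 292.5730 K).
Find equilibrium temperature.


num = 15983.9032
den = 53.1218
Tf = 300.8919 K

300.8919 K


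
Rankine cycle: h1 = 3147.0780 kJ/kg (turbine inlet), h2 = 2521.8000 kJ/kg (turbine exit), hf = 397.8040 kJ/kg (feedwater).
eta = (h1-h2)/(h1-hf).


W = 625.2780 kJ/kg
Q_in = 2749.2740 kJ/kg
eta = 0.2274 = 22.7434%

eta = 22.7434%


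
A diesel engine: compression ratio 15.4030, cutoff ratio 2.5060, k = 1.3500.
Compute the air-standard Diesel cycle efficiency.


r^(k-1) = 2.6041
rc^k = 3.4564
eta = 0.5360 = 53.6042%

53.6042%


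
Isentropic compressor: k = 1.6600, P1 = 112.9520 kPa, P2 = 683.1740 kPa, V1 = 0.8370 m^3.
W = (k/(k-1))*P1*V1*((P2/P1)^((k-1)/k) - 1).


(k-1)/k = 0.3976
(P2/P1)^exp = 2.0454
W = 2.5152 * 112.9520 * 0.8370 * (2.0454 - 1) = 248.5723 kJ

248.5723 kJ


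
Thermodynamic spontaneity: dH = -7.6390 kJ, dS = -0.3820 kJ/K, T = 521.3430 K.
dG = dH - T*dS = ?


T*dS = 521.3430 * -0.3820 = -199.1530 kJ
dG = -7.6390 + 199.1530 = 191.5140 kJ (non-spontaneous)

dG = 191.5140 kJ, non-spontaneous


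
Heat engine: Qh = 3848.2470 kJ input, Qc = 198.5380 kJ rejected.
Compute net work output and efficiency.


W = 3848.2470 - 198.5380 = 3649.7090 kJ
eta = 3649.7090 / 3848.2470 = 0.9484 = 94.8408%

W = 3649.7090 kJ, eta = 94.8408%


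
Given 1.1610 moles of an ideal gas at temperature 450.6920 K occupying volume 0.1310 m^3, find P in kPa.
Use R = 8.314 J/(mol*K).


P = nRT/V = 1.1610 * 8.314 * 450.6920 / 0.1310
= 4350.3289 / 0.1310 = 33208.6173 Pa = 33.2086 kPa

33.2086 kPa


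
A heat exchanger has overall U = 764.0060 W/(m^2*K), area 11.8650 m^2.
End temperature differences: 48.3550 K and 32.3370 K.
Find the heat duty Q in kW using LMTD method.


LMTD = 39.8104 K
Q = 764.0060 * 11.8650 * 39.8104 = 360878.2042 W = 360.8782 kW

360.8782 kW


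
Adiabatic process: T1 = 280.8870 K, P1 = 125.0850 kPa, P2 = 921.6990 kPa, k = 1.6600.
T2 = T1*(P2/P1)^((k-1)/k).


(k-1)/k = 0.3976
(P2/P1)^exp = 2.2124
T2 = 280.8870 * 2.2124 = 621.4341 K

621.4341 K


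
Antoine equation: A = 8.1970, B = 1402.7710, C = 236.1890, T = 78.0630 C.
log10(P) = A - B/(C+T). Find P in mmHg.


C+T = 314.2520
B/(C+T) = 4.4638
log10(P) = 8.1970 - 4.4638 = 3.7332
P = 10^3.7332 = 5409.5218 mmHg

5409.5218 mmHg


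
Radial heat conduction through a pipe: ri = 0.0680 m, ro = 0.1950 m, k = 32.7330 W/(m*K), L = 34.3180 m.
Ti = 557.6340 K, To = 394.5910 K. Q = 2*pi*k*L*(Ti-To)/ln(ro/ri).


dT = 163.0430 K
ln(ro/ri) = 1.0535
Q = 2*pi*32.7330*34.3180*163.0430 / 1.0535 = 1092341.9813 W

1092341.9813 W


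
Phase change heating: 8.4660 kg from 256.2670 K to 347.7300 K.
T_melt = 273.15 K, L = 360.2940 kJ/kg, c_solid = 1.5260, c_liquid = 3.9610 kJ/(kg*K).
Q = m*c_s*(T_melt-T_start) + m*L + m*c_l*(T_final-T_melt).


Q1 (sensible, solid) = 8.4660 * 1.5260 * 16.8830 = 218.1134 kJ
Q2 (latent) = 8.4660 * 360.2940 = 3050.2490 kJ
Q3 (sensible, liquid) = 8.4660 * 3.9610 * 74.5800 = 2500.9527 kJ
Q_total = 5769.3152 kJ

5769.3152 kJ


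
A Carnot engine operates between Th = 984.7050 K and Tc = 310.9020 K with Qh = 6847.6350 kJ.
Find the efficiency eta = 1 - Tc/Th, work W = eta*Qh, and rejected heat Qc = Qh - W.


eta = 1 - 310.9020/984.7050 = 0.6843
W = 0.6843 * 6847.6350 = 4685.6236 kJ
Qc = 6847.6350 - 4685.6236 = 2162.0114 kJ

eta = 68.4269%, W = 4685.6236 kJ, Qc = 2162.0114 kJ


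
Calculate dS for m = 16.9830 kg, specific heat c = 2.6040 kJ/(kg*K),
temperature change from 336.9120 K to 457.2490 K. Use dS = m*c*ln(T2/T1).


T2/T1 = 1.3572
ln(T2/T1) = 0.3054
dS = 16.9830 * 2.6040 * 0.3054 = 13.5062 kJ/K

13.5062 kJ/K


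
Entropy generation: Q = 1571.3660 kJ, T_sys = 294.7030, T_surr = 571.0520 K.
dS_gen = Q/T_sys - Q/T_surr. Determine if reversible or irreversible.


dS_sys = 1571.3660/294.7030 = 5.3320 kJ/K
dS_surr = -1571.3660/571.0520 = -2.7517 kJ/K
dS_gen = 5.3320 - 2.7517 = 2.5803 kJ/K (irreversible)

dS_gen = 2.5803 kJ/K, irreversible


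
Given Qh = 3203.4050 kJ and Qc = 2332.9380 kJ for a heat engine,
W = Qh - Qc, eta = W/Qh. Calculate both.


W = 3203.4050 - 2332.9380 = 870.4670 kJ
eta = 870.4670 / 3203.4050 = 0.2717 = 27.1732%

W = 870.4670 kJ, eta = 27.1732%


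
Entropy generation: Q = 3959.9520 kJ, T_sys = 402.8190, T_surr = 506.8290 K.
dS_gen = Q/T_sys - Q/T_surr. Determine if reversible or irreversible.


dS_sys = 3959.9520/402.8190 = 9.8306 kJ/K
dS_surr = -3959.9520/506.8290 = -7.8132 kJ/K
dS_gen = 9.8306 - 7.8132 = 2.0174 kJ/K (irreversible)

dS_gen = 2.0174 kJ/K, irreversible


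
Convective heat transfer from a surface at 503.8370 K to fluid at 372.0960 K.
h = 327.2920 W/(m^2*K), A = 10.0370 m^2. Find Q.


dT = 131.7410 K
Q = 327.2920 * 10.0370 * 131.7410 = 432773.1114 W

432773.1114 W


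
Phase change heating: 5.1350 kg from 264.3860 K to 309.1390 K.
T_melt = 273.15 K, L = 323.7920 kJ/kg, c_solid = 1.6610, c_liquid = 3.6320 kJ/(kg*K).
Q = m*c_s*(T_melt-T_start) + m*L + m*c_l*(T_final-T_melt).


Q1 (sensible, solid) = 5.1350 * 1.6610 * 8.7640 = 74.7502 kJ
Q2 (latent) = 5.1350 * 323.7920 = 1662.6719 kJ
Q3 (sensible, liquid) = 5.1350 * 3.6320 * 35.9890 = 671.2064 kJ
Q_total = 2408.6285 kJ

2408.6285 kJ


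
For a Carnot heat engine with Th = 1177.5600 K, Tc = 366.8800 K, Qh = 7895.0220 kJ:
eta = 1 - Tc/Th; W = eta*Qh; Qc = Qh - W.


eta = 1 - 366.8800/1177.5600 = 0.6884
W = 0.6884 * 7895.0220 = 5435.2529 kJ
Qc = 7895.0220 - 5435.2529 = 2459.7691 kJ

eta = 68.8441%, W = 5435.2529 kJ, Qc = 2459.7691 kJ


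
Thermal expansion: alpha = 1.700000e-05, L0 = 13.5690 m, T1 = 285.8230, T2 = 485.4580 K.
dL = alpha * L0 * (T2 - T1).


dT = 199.6350 K
dL = 1.700000e-05 * 13.5690 * 199.6350 = 0.046050 m
L_final = 13.615050 m

dL = 0.046050 m
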